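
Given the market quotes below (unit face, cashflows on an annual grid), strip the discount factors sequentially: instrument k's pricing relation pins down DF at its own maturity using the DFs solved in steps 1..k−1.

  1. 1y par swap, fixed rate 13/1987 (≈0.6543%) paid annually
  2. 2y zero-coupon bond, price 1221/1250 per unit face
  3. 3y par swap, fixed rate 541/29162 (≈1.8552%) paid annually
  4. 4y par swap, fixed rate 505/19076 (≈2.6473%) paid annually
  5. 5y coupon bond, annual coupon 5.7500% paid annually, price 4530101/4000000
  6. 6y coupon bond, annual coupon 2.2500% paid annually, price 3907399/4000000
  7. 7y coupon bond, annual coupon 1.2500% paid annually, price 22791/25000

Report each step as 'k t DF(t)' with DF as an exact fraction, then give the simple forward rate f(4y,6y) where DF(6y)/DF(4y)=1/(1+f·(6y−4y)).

step 1 [1y] swap r/1=13/1987: DF=(1 − 13/1987·(0))/(1+13/1987) = 1987/2000 ≈ 0.993500
step 2 [2y] zero: DF = P = 1221/1250 ≈ 0.976800
step 3 [3y] swap r/1=541/29162: DF=(1 − 541/29162·(0.993500+0.976800))/(1+541/29162) = 9459/10000 ≈ 0.945900
step 4 [4y] swap r/1=505/19076: DF=(1 − 505/19076·(0.993500+0.976800+0.945900))/(1+505/19076) = 899/1000 ≈ 0.899000
step 5 [5y] bond c/1=23/400: DF=(4530101/4000000 − 23/400·(0.993500+0.976800+0.945900+0.899000))/(1+23/400) = 1727/2000 ≈ 0.863500
step 6 [6y] bond c/1=9/400: DF=(3907399/4000000 − 9/400·(0.993500+0.976800+0.945900+0.899000+0.863500))/(1+9/400) = 2131/2500 ≈ 0.852400
step 7 [7y] bond c/1=1/80: DF=(22791/25000 − 1/80·(0.993500+0.976800+0.945900+0.899000+0.863500+0.852400))/(1+1/80) = 8321/10000 ≈ 0.832100

1 1 1987/2000
2 2 1221/1250
3 3 9459/10000
4 4 899/1000
5 5 1727/2000
6 6 2131/2500
7 7 8321/10000
f(4y,6y) = ((899/1000)/(2131/2500) − 1)/(2) = 233/8524 ≈ 2.7335%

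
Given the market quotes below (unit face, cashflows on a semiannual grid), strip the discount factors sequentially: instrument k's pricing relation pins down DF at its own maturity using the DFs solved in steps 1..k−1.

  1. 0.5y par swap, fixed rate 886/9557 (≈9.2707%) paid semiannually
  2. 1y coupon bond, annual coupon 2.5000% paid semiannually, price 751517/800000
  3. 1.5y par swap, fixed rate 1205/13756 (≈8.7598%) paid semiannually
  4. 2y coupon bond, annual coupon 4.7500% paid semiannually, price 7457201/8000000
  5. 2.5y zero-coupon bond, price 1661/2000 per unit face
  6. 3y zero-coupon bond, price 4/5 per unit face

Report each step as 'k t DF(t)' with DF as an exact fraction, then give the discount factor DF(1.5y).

1 1/2 9557/10000
2 1 229/250
3 3/2 1759/2000
4 2 8467/10000
5 5/2 1661/2000
6 3 4/5
DF(1.5y) = 1759/2000 ≈ 0.879500

step 1 [0.5y] swap r/2=443/9557: DF=(1 − 443/9557·(0))/(1+443/9557) = 9557/10000 ≈ 0.955700
step 2 [1y] bond c/2=1/80: DF=(751517/800000 − 1/80·(0.955700))/(1+1/80) = 229/250 ≈ 0.916000
step 3 [1.5y] swap r/2=1205/27512: DF=(1 − 1205/27512·(0.955700+0.916000))/(1+1205/27512) = 1759/2000 ≈ 0.879500
step 4 [2y] bond c/2=19/800: DF=(7457201/8000000 − 19/800·(0.955700+0.916000+0.879500))/(1+19/800) = 8467/10000 ≈ 0.846700
step 5 [2.5y] zero: DF = P = 1661/2000 ≈ 0.830500
step 6 [3y] zero: DF = P = 4/5 ≈ 0.800000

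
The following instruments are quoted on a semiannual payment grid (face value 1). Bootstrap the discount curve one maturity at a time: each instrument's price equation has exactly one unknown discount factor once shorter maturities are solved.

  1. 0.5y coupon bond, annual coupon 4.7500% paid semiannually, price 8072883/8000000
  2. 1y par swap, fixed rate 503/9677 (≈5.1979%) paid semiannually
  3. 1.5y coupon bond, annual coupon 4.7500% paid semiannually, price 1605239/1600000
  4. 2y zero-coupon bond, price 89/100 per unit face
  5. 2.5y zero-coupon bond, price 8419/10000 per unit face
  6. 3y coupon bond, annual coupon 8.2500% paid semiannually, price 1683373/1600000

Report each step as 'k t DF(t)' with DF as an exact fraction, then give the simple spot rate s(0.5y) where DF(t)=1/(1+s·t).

step 1 [0.5y] bond c/2=19/800: DF=(8072883/8000000 − 19/800·(0))/(1+19/800) = 9857/10000 ≈ 0.985700
step 2 [1y] swap r/2=503/19354: DF=(1 − 503/19354·(0.985700))/(1+503/19354) = 9497/10000 ≈ 0.949700
step 3 [1.5y] bond c/2=19/800: DF=(1605239/1600000 − 19/800·(0.985700+0.949700))/(1+19/800) = 9351/10000 ≈ 0.935100
step 4 [2y] zero: DF = P = 89/100 ≈ 0.890000
step 5 [2.5y] zero: DF = P = 8419/10000 ≈ 0.841900
step 6 [3y] bond c/2=33/800: DF=(1683373/1600000 − 33/800·(0.985700+0.949700+0.935100+0.890000+0.841900))/(1+33/800) = 8281/10000 ≈ 0.828100

1 1/2 9857/10000
2 1 9497/10000
3 3/2 9351/10000
4 2 89/100
5 5/2 8419/10000
6 3 8281/10000
s(0.5y) = (1/(9857/10000) − 1)/(1/2) = 286/9857 ≈ 2.9015%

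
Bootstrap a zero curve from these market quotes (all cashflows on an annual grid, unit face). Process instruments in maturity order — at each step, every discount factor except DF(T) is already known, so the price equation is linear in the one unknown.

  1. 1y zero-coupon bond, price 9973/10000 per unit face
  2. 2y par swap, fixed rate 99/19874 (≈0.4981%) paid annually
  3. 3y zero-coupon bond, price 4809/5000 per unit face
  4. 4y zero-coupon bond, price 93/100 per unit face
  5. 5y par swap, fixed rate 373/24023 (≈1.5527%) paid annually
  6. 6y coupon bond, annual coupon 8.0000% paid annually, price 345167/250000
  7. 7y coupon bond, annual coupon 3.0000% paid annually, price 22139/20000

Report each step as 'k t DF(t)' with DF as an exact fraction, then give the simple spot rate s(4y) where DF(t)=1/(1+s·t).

1 1 9973/10000
2 2 9901/10000
3 3 4809/5000
4 4 93/100
5 5 4627/5000
6 6 369/400
7 7 9079/10000
s(4y) = (1/(93/100) − 1)/(4) = 7/372 ≈ 1.8817%

step 1 [1y] zero: DF = P = 9973/10000 ≈ 0.997300
step 2 [2y] swap r/1=99/19874: DF=(1 − 99/19874·(0.997300))/(1+99/19874) = 9901/10000 ≈ 0.990100
step 3 [3y] zero: DF = P = 4809/5000 ≈ 0.961800
step 4 [4y] zero: DF = P = 93/100 ≈ 0.930000
step 5 [5y] swap r/1=373/24023: DF=(1 − 373/24023·(0.997300+0.990100+0.961800+0.930000))/(1+373/24023) = 4627/5000 ≈ 0.925400
step 6 [6y] bond c/1=2/25: DF=(345167/250000 − 2/25·(0.997300+0.990100+0.961800+0.930000+0.925400))/(1+2/25) = 369/400 ≈ 0.922500
step 7 [7y] bond c/1=3/100: DF=(22139/20000 − 3/100·(0.997300+0.990100+0.961800+0.930000+0.925400+0.922500))/(1+3/100) = 9079/10000 ≈ 0.907900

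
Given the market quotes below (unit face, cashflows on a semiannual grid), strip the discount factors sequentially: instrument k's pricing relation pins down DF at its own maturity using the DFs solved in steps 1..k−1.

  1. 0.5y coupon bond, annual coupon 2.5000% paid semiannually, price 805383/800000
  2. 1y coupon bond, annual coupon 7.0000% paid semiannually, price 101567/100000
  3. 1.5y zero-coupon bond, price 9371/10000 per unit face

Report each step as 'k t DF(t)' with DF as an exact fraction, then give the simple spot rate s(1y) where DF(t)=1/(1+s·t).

step 1 [0.5y] bond c/2=1/80: DF=(805383/800000 − 1/80·(0))/(1+1/80) = 9943/10000 ≈ 0.994300
step 2 [1y] bond c/2=7/200: DF=(101567/100000 − 7/200·(0.994300))/(1+7/200) = 9477/10000 ≈ 0.947700
step 3 [1.5y] zero: DF = P = 9371/10000 ≈ 0.937100

1 1/2 9943/10000
2 1 9477/10000
3 3/2 9371/10000
s(1y) = (1/(9477/10000) − 1)/(1) = 523/9477 ≈ 5.5186%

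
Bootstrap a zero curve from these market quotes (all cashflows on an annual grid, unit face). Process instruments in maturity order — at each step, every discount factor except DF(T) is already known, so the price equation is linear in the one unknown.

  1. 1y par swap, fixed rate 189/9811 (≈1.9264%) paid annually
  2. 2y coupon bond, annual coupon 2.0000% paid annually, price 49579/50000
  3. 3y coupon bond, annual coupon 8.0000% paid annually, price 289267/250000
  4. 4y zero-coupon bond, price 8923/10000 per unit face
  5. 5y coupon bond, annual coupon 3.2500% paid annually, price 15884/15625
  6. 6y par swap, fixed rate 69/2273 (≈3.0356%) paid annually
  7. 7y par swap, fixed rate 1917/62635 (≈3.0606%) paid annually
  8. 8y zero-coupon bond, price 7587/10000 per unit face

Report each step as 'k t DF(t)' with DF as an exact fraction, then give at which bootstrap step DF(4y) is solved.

1 1 9811/10000
2 2 9529/10000
3 3 9281/10000
4 4 8923/10000
5 5 1083/1250
6 6 1043/1250
7 7 8083/10000
8 8 7587/10000
DF(4y) is solved at step 4

step 1 [1y] swap r/1=189/9811: DF=(1 − 189/9811·(0))/(1+189/9811) = 9811/10000 ≈ 0.981100
step 2 [2y] bond c/1=1/50: DF=(49579/50000 − 1/50·(0.981100))/(1+1/50) = 9529/10000 ≈ 0.952900
step 3 [3y] bond c/1=2/25: DF=(289267/250000 − 2/25·(0.981100+0.952900))/(1+2/25) = 9281/10000 ≈ 0.928100
step 4 [4y] zero: DF = P = 8923/10000 ≈ 0.892300
step 5 [5y] bond c/1=13/400: DF=(15884/15625 − 13/400·(0.981100+0.952900+0.928100+0.892300))/(1+13/400) = 1083/1250 ≈ 0.866400
step 6 [6y] swap r/1=69/2273: DF=(1 − 69/2273·(0.981100+0.952900+0.928100+0.892300+0.866400))/(1+69/2273) = 1043/1250 ≈ 0.834400
step 7 [7y] swap r/1=1917/62635: DF=(1 − 1917/62635·(0.981100+0.952900+0.928100+0.892300+0.866400+0.834400))/(1+1917/62635) = 8083/10000 ≈ 0.808300
step 8 [8y] zero: DF = P = 7587/10000 ≈ 0.758700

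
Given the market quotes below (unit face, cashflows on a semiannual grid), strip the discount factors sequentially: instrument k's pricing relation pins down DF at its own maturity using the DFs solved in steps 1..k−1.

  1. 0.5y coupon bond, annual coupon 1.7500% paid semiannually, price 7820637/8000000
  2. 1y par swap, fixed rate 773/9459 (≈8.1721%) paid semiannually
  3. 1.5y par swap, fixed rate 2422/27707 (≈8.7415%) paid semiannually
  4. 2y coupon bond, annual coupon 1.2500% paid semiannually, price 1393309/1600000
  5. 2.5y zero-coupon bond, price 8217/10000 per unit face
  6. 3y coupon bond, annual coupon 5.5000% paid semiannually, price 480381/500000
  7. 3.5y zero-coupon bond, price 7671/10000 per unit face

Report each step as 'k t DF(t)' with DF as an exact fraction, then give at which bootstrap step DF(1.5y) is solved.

1 1/2 9691/10000
2 1 9227/10000
3 3/2 8789/10000
4 2 4241/5000
5 5/2 8217/10000
6 3 4081/5000
7 7/2 7671/10000
DF(1.5y) is solved at step 3

step 1 [0.5y] bond c/2=7/800: DF=(7820637/8000000 − 7/800·(0))/(1+7/800) = 9691/10000 ≈ 0.969100
step 2 [1y] swap r/2=773/18918: DF=(1 − 773/18918·(0.969100))/(1+773/18918) = 9227/10000 ≈ 0.922700
step 3 [1.5y] swap r/2=1211/27707: DF=(1 − 1211/27707·(0.969100+0.922700))/(1+1211/27707) = 8789/10000 ≈ 0.878900
step 4 [2y] bond c/2=1/160: DF=(1393309/1600000 − 1/160·(0.969100+0.922700+0.878900))/(1+1/160) = 4241/5000 ≈ 0.848200
step 5 [2.5y] zero: DF = P = 8217/10000 ≈ 0.821700
step 6 [3y] bond c/2=11/400: DF=(480381/500000 − 11/400·(0.969100+0.922700+0.878900+0.848200+0.821700))/(1+11/400) = 4081/5000 ≈ 0.816200
step 7 [3.5y] zero: DF = P = 7671/10000 ≈ 0.767100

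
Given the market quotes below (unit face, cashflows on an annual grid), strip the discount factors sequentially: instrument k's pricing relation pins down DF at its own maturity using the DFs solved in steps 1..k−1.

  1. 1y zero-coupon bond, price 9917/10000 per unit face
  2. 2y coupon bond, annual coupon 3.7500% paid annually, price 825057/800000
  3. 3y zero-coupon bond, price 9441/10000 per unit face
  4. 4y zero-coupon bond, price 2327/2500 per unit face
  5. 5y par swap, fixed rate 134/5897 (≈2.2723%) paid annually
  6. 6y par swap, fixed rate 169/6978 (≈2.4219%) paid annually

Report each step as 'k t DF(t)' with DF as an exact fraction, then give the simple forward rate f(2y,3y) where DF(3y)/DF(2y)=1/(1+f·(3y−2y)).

1 1 9917/10000
2 2 4791/5000
3 3 9441/10000
4 4 2327/2500
5 5 558/625
6 6 1081/1250
f(2y,3y) = ((4791/5000)/(9441/10000) − 1)/(1) = 47/3147 ≈ 1.4935%

step 1 [1y] zero: DF = P = 9917/10000 ≈ 0.991700
step 2 [2y] bond c/1=3/80: DF=(825057/800000 − 3/80·(0.991700))/(1+3/80) = 4791/5000 ≈ 0.958200
step 3 [3y] zero: DF = P = 9441/10000 ≈ 0.944100
step 4 [4y] zero: DF = P = 2327/2500 ≈ 0.930800
step 5 [5y] swap r/1=134/5897: DF=(1 − 134/5897·(0.991700+0.958200+0.944100+0.930800))/(1+134/5897) = 558/625 ≈ 0.892800
step 6 [6y] swap r/1=169/6978: DF=(1 − 169/6978·(0.991700+0.958200+0.944100+0.930800+0.892800))/(1+169/6978) = 1081/1250 ≈ 0.864800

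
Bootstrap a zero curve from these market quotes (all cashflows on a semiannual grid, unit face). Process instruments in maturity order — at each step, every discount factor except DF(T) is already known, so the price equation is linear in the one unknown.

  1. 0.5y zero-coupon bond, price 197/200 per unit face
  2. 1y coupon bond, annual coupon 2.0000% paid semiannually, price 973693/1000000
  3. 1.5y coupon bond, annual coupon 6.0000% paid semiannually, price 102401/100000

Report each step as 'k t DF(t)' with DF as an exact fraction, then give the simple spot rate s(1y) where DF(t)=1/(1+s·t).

1 1/2 197/200
2 1 9543/10000
3 3/2 9377/10000
s(1y) = (1/(9543/10000) − 1)/(1) = 457/9543 ≈ 4.7889%

step 1 [0.5y] zero: DF = P = 197/200 ≈ 0.985000
step 2 [1y] bond c/2=1/100: DF=(973693/1000000 − 1/100·(0.985000))/(1+1/100) = 9543/10000 ≈ 0.954300
step 3 [1.5y] bond c/2=3/100: DF=(102401/100000 − 3/100·(0.985000+0.954300))/(1+3/100) = 9377/10000 ≈ 0.937700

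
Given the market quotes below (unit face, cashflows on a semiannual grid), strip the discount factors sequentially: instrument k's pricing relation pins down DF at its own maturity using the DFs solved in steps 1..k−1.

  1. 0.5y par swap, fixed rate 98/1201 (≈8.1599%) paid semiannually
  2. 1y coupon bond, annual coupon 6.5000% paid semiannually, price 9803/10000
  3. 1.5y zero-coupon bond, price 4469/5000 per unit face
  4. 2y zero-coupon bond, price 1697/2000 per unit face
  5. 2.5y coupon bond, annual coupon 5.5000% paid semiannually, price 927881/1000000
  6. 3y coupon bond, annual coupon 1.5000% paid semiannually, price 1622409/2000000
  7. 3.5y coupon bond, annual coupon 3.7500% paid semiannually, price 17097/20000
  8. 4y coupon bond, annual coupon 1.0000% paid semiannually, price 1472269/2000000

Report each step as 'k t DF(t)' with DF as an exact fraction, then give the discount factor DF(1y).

step 1 [0.5y] swap r/2=49/1201: DF=(1 − 49/1201·(0))/(1+49/1201) = 1201/1250 ≈ 0.960800
step 2 [1y] bond c/2=13/400: DF=(9803/10000 − 13/400·(0.960800))/(1+13/400) = 1149/1250 ≈ 0.919200
step 3 [1.5y] zero: DF = P = 4469/5000 ≈ 0.893800
step 4 [2y] zero: DF = P = 1697/2000 ≈ 0.848500
step 5 [2.5y] bond c/2=11/400: DF=(927881/1000000 − 11/400·(0.960800+0.919200+0.893800+0.848500))/(1+11/400) = 8061/10000 ≈ 0.806100
step 6 [3y] bond c/2=3/400: DF=(1622409/2000000 − 3/400·(0.960800+0.919200+0.893800+0.848500+0.806100))/(1+3/400) = 3861/5000 ≈ 0.772200
step 7 [3.5y] bond c/2=3/160: DF=(17097/20000 − 3/160·(0.960800+0.919200+0.893800+0.848500+0.806100+0.772200))/(1+3/160) = 3717/5000 ≈ 0.743400
step 8 [4y] bond c/2=1/200: DF=(1472269/2000000 − 1/200·(0.960800+0.919200+0.893800+0.848500+0.806100+0.772200+0.743400))/(1+1/200) = 7029/10000 ≈ 0.702900

1 1/2 1201/1250
2 1 1149/1250
3 3/2 4469/5000
4 2 1697/2000
5 5/2 8061/10000
6 3 3861/5000
7 7/2 3717/5000
8 4 7029/10000
DF(1y) = 1149/1250 ≈ 0.919200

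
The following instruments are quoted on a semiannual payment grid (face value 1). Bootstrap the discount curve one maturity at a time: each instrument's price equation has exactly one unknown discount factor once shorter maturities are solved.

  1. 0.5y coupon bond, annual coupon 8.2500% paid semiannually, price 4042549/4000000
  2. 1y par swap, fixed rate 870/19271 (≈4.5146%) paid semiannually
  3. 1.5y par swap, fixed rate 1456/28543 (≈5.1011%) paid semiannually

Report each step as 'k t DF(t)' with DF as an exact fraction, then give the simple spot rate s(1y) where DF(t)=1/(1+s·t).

step 1 [0.5y] bond c/2=33/800: DF=(4042549/4000000 − 33/800·(0))/(1+33/800) = 4853/5000 ≈ 0.970600
step 2 [1y] swap r/2=435/19271: DF=(1 − 435/19271·(0.970600))/(1+435/19271) = 1913/2000 ≈ 0.956500
step 3 [1.5y] swap r/2=728/28543: DF=(1 − 728/28543·(0.970600+0.956500))/(1+728/28543) = 1159/1250 ≈ 0.927200

1 1/2 4853/5000
2 1 1913/2000
3 3/2 1159/1250
s(1y) = (1/(1913/2000) − 1)/(1) = 87/1913 ≈ 4.5478%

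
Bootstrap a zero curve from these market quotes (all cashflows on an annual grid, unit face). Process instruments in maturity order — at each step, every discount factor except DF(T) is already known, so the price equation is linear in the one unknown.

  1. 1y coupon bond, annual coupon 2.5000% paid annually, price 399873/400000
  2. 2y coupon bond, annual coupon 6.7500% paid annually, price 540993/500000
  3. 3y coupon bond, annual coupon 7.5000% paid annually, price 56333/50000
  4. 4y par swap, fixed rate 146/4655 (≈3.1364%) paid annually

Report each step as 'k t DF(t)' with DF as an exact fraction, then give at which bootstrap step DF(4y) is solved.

step 1 [1y] bond c/1=1/40: DF=(399873/400000 − 1/40·(0))/(1+1/40) = 9753/10000 ≈ 0.975300
step 2 [2y] bond c/1=27/400: DF=(540993/500000 − 27/400·(0.975300))/(1+27/400) = 9519/10000 ≈ 0.951900
step 3 [3y] bond c/1=3/40: DF=(56333/50000 − 3/40·(0.975300+0.951900))/(1+3/40) = 571/625 ≈ 0.913600
step 4 [4y] swap r/1=146/4655: DF=(1 − 146/4655·(0.975300+0.951900+0.913600))/(1+146/4655) = 552/625 ≈ 0.883200

1 1 9753/10000
2 2 9519/10000
3 3 571/625
4 4 552/625
DF(4y) is solved at step 4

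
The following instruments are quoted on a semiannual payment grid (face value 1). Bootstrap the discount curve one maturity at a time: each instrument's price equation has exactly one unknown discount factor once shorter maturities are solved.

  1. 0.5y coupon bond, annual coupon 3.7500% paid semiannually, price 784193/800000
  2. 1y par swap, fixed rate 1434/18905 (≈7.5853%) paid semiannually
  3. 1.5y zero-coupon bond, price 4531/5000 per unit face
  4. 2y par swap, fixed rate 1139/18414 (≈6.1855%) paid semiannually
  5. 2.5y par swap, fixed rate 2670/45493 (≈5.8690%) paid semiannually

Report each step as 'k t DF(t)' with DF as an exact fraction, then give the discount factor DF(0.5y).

1 1/2 4811/5000
2 1 9283/10000
3 3/2 4531/5000
4 2 8861/10000
5 5/2 1733/2000
DF(0.5y) = 4811/5000 ≈ 0.962200

step 1 [0.5y] bond c/2=3/160: DF=(784193/800000 − 3/160·(0))/(1+3/160) = 4811/5000 ≈ 0.962200
step 2 [1y] swap r/2=717/18905: DF=(1 − 717/18905·(0.962200))/(1+717/18905) = 9283/10000 ≈ 0.928300
step 3 [1.5y] zero: DF = P = 4531/5000 ≈ 0.906200
step 4 [2y] swap r/2=1139/36828: DF=(1 − 1139/36828·(0.962200+0.928300+0.906200))/(1+1139/36828) = 8861/10000 ≈ 0.886100
step 5 [2.5y] swap r/2=1335/45493: DF=(1 − 1335/45493·(0.962200+0.928300+0.906200+0.886100))/(1+1335/45493) = 1733/2000 ≈ 0.866500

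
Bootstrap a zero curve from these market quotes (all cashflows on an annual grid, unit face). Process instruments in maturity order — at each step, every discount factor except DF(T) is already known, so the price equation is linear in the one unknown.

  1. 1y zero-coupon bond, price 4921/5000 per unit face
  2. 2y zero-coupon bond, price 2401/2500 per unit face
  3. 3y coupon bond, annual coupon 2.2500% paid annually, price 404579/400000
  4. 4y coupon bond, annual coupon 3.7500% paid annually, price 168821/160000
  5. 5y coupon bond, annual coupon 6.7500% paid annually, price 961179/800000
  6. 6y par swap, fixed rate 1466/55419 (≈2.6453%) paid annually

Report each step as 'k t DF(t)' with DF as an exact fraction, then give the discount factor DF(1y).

1 1 4921/5000
2 2 2401/2500
3 3 1183/1250
4 4 73/80
5 5 177/200
6 6 4267/5000
DF(1y) = 4921/5000 ≈ 0.984200

step 1 [1y] zero: DF = P = 4921/5000 ≈ 0.984200
step 2 [2y] zero: DF = P = 2401/2500 ≈ 0.960400
step 3 [3y] bond c/1=9/400: DF=(404579/400000 − 9/400·(0.984200+0.960400))/(1+9/400) = 1183/1250 ≈ 0.946400
step 4 [4y] bond c/1=3/80: DF=(168821/160000 − 3/80·(0.984200+0.960400+0.946400))/(1+3/80) = 73/80 ≈ 0.912500
step 5 [5y] bond c/1=27/400: DF=(961179/800000 − 27/400·(0.984200+0.960400+0.946400+0.912500))/(1+27/400) = 177/200 ≈ 0.885000
step 6 [6y] swap r/1=1466/55419: DF=(1 − 1466/55419·(0.984200+0.960400+0.946400+0.912500+0.885000))/(1+1466/55419) = 4267/5000 ≈ 0.853400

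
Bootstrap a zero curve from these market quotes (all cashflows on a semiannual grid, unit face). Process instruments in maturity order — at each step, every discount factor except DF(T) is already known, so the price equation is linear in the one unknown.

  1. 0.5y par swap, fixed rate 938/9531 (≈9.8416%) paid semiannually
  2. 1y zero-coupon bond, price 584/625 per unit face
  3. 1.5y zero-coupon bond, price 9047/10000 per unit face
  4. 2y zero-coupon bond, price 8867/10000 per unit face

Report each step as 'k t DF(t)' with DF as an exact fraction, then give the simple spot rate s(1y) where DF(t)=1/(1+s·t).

step 1 [0.5y] swap r/2=469/9531: DF=(1 − 469/9531·(0))/(1+469/9531) = 9531/10000 ≈ 0.953100
step 2 [1y] zero: DF = P = 584/625 ≈ 0.934400
step 3 [1.5y] zero: DF = P = 9047/10000 ≈ 0.904700
step 4 [2y] zero: DF = P = 8867/10000 ≈ 0.886700

1 1/2 9531/10000
2 1 584/625
3 3/2 9047/10000
4 2 8867/10000
s(1y) = (1/(584/625) − 1)/(1) = 41/584 ≈ 7.0205%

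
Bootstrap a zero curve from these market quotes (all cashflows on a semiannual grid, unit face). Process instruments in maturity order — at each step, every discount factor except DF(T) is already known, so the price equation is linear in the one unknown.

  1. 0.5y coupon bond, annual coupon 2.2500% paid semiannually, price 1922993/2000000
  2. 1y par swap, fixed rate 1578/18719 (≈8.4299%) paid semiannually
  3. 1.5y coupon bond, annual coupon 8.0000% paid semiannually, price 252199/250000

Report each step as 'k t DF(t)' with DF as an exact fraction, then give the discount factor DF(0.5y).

step 1 [0.5y] bond c/2=9/800: DF=(1922993/2000000 − 9/800·(0))/(1+9/800) = 2377/2500 ≈ 0.950800
step 2 [1y] swap r/2=789/18719: DF=(1 − 789/18719·(0.950800))/(1+789/18719) = 9211/10000 ≈ 0.921100
step 3 [1.5y] bond c/2=1/25: DF=(252199/250000 − 1/25·(0.950800+0.921100))/(1+1/25) = 449/500 ≈ 0.898000

1 1/2 2377/2500
2 1 9211/10000
3 3/2 449/500
DF(0.5y) = 2377/2500 ≈ 0.950800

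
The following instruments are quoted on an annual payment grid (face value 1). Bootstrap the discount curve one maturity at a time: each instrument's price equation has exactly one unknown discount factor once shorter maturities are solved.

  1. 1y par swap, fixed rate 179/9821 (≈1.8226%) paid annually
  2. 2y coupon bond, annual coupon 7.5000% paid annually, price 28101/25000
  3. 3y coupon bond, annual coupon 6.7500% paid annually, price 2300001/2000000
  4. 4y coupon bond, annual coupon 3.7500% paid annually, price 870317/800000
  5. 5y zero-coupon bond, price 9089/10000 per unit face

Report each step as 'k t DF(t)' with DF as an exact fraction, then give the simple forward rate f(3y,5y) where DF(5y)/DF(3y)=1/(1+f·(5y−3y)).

step 1 [1y] swap r/1=179/9821: DF=(1 − 179/9821·(0))/(1+179/9821) = 9821/10000 ≈ 0.982100
step 2 [2y] bond c/1=3/40: DF=(28101/25000 − 3/40·(0.982100))/(1+3/40) = 9771/10000 ≈ 0.977100
step 3 [3y] bond c/1=27/400: DF=(2300001/2000000 − 27/400·(0.982100+0.977100))/(1+27/400) = 4767/5000 ≈ 0.953400
step 4 [4y] bond c/1=3/80: DF=(870317/800000 − 3/80·(0.982100+0.977100+0.953400))/(1+3/80) = 9433/10000 ≈ 0.943300
step 5 [5y] zero: DF = P = 9089/10000 ≈ 0.908900

1 1 9821/10000
2 2 9771/10000
3 3 4767/5000
4 4 9433/10000
5 5 9089/10000
f(3y,5y) = ((4767/5000)/(9089/10000) − 1)/(2) = 445/18178 ≈ 2.4480%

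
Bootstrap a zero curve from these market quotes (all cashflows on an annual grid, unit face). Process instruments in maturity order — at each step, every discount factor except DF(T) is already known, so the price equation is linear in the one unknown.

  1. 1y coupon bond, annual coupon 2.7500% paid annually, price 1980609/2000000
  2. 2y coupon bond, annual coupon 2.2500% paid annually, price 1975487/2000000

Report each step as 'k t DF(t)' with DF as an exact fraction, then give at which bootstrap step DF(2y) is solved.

1 1 4819/5000
2 2 1181/1250
DF(2y) is solved at step 2

step 1 [1y] bond c/1=11/400: DF=(1980609/2000000 − 11/400·(0))/(1+11/400) = 4819/5000 ≈ 0.963800
step 2 [2y] bond c/1=9/400: DF=(1975487/2000000 − 9/400·(0.963800))/(1+9/400) = 1181/1250 ≈ 0.944800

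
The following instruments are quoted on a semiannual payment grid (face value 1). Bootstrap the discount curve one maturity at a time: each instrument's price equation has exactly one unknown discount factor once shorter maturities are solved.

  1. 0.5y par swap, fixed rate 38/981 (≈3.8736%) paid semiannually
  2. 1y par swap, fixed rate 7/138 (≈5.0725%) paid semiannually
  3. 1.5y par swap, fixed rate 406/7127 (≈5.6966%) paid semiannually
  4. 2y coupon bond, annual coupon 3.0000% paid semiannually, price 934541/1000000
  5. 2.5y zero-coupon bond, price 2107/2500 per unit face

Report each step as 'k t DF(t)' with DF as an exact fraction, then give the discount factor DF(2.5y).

step 1 [0.5y] swap r/2=19/981: DF=(1 − 19/981·(0))/(1+19/981) = 981/1000 ≈ 0.981000
step 2 [1y] swap r/2=7/276: DF=(1 − 7/276·(0.981000))/(1+7/276) = 951/1000 ≈ 0.951000
step 3 [1.5y] swap r/2=203/7127: DF=(1 − 203/7127·(0.981000+0.951000))/(1+203/7127) = 2297/2500 ≈ 0.918800
step 4 [2y] bond c/2=3/200: DF=(934541/1000000 − 3/200·(0.981000+0.951000+0.918800))/(1+3/200) = 4393/5000 ≈ 0.878600
step 5 [2.5y] zero: DF = P = 2107/2500 ≈ 0.842800

1 1/2 981/1000
2 1 951/1000
3 3/2 2297/2500
4 2 4393/5000
5 5/2 2107/2500
DF(2.5y) = 2107/2500 ≈ 0.842800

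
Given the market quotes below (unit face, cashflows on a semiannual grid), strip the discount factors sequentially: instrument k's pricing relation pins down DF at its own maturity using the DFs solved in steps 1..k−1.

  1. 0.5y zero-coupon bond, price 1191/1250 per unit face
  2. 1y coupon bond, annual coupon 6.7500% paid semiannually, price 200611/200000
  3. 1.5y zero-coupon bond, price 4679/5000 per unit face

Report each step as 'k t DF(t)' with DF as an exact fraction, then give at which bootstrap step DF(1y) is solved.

step 1 [0.5y] zero: DF = P = 1191/1250 ≈ 0.952800
step 2 [1y] bond c/2=27/800: DF=(200611/200000 − 27/800·(0.952800))/(1+27/800) = 587/625 ≈ 0.939200
step 3 [1.5y] zero: DF = P = 4679/5000 ≈ 0.935800

1 1/2 1191/1250
2 1 587/625
3 3/2 4679/5000
DF(1y) is solved at step 2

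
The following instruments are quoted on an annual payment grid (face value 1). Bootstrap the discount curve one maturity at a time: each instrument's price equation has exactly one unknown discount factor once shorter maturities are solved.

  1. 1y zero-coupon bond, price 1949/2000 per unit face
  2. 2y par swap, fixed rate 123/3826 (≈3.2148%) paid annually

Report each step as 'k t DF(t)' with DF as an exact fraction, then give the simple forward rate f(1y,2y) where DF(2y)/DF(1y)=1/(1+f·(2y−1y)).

step 1 [1y] zero: DF = P = 1949/2000 ≈ 0.974500
step 2 [2y] swap r/1=123/3826: DF=(1 − 123/3826·(0.974500))/(1+123/3826) = 1877/2000 ≈ 0.938500

1 1 1949/2000
2 2 1877/2000
f(1y,2y) = ((1949/2000)/(1877/2000) − 1)/(1) = 72/1877 ≈ 3.8359%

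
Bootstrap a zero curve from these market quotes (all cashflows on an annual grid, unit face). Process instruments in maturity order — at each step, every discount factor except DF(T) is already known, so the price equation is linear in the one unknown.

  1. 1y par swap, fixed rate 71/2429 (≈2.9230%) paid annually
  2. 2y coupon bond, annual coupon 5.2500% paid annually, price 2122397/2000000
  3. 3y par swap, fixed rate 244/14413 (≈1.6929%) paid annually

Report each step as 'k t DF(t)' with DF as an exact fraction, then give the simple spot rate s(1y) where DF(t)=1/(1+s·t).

step 1 [1y] swap r/1=71/2429: DF=(1 − 71/2429·(0))/(1+71/2429) = 2429/2500 ≈ 0.971600
step 2 [2y] bond c/1=21/400: DF=(2122397/2000000 − 21/400·(0.971600))/(1+21/400) = 4799/5000 ≈ 0.959800
step 3 [3y] swap r/1=244/14413: DF=(1 − 244/14413·(0.971600+0.959800))/(1+244/14413) = 1189/1250 ≈ 0.951200

1 1 2429/2500
2 2 4799/5000
3 3 1189/1250
s(1y) = (1/(2429/2500) − 1)/(1) = 71/2429 ≈ 2.9230%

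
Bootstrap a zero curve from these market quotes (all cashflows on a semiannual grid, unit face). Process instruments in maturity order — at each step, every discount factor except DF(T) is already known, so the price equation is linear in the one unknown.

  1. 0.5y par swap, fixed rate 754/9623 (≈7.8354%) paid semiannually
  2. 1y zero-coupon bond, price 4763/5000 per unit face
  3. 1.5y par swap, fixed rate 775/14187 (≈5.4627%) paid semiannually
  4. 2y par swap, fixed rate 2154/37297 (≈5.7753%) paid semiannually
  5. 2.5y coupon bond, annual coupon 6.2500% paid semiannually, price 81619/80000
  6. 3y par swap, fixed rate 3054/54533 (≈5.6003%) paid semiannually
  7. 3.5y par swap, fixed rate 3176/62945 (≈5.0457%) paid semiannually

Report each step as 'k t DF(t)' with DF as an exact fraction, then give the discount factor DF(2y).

1 1/2 9623/10000
2 1 4763/5000
3 3/2 369/400
4 2 8923/10000
5 5/2 8763/10000
6 3 8473/10000
7 7/2 2103/2500
DF(2y) = 8923/10000 ≈ 0.892300

step 1 [0.5y] swap r/2=377/9623: DF=(1 − 377/9623·(0))/(1+377/9623) = 9623/10000 ≈ 0.962300
step 2 [1y] zero: DF = P = 4763/5000 ≈ 0.952600
step 3 [1.5y] swap r/2=775/28374: DF=(1 − 775/28374·(0.962300+0.952600))/(1+775/28374) = 369/400 ≈ 0.922500
step 4 [2y] swap r/2=1077/37297: DF=(1 − 1077/37297·(0.962300+0.952600+0.922500))/(1+1077/37297) = 8923/10000 ≈ 0.892300
step 5 [2.5y] bond c/2=1/32: DF=(81619/80000 − 1/32·(0.962300+0.952600+0.922500+0.892300))/(1+1/32) = 8763/10000 ≈ 0.876300
step 6 [3y] swap r/2=1527/54533: DF=(1 − 1527/54533·(0.962300+0.952600+0.922500+0.892300+0.876300))/(1+1527/54533) = 8473/10000 ≈ 0.847300
step 7 [3.5y] swap r/2=1588/62945: DF=(1 − 1588/62945·(0.962300+0.952600+0.922500+0.892300+0.876300+0.847300))/(1+1588/62945) = 2103/2500 ≈ 0.841200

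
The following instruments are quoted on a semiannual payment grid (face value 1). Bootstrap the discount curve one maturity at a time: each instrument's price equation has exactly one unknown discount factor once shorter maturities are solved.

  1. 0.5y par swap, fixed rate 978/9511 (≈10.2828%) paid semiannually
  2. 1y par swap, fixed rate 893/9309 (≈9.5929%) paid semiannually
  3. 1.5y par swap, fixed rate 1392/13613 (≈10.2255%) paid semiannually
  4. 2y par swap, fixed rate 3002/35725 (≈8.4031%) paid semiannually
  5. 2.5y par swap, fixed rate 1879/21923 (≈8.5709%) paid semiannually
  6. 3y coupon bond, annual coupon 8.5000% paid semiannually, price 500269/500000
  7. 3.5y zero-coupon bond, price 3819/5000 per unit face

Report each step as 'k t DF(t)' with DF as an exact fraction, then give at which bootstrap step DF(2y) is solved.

1 1/2 9511/10000
2 1 9107/10000
3 3/2 538/625
4 2 8499/10000
5 5/2 8121/10000
6 3 781/1000
7 7/2 3819/5000
DF(2y) is solved at step 4

step 1 [0.5y] swap r/2=489/9511: DF=(1 − 489/9511·(0))/(1+489/9511) = 9511/10000 ≈ 0.951100
step 2 [1y] swap r/2=893/18618: DF=(1 − 893/18618·(0.951100))/(1+893/18618) = 9107/10000 ≈ 0.910700
step 3 [1.5y] swap r/2=696/13613: DF=(1 − 696/13613·(0.951100+0.910700))/(1+696/13613) = 538/625 ≈ 0.860800
step 4 [2y] swap r/2=1501/35725: DF=(1 − 1501/35725·(0.951100+0.910700+0.860800))/(1+1501/35725) = 8499/10000 ≈ 0.849900
step 5 [2.5y] swap r/2=1879/43846: DF=(1 − 1879/43846·(0.951100+0.910700+0.860800+0.849900))/(1+1879/43846) = 8121/10000 ≈ 0.812100
step 6 [3y] bond c/2=17/400: DF=(500269/500000 − 17/400·(0.951100+0.910700+0.860800+0.849900+0.812100))/(1+17/400) = 781/1000 ≈ 0.781000
step 7 [3.5y] zero: DF = P = 3819/5000 ≈ 0.763800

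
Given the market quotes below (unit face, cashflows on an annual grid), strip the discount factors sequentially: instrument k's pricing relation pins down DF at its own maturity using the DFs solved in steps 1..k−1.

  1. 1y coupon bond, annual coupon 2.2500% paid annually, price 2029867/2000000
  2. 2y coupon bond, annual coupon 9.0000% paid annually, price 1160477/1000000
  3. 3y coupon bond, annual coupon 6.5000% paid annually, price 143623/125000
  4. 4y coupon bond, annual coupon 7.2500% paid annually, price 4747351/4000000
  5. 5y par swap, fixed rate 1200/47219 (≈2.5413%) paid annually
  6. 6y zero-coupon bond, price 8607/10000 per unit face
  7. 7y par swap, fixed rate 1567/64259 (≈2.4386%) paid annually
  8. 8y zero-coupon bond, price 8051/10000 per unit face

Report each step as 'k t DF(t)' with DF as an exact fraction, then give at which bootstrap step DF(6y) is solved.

step 1 [1y] bond c/1=9/400: DF=(2029867/2000000 − 9/400·(0))/(1+9/400) = 4963/5000 ≈ 0.992600
step 2 [2y] bond c/1=9/100: DF=(1160477/1000000 − 9/100·(0.992600))/(1+9/100) = 9827/10000 ≈ 0.982700
step 3 [3y] bond c/1=13/200: DF=(143623/125000 − 13/200·(0.992600+0.982700))/(1+13/200) = 9583/10000 ≈ 0.958300
step 4 [4y] bond c/1=29/400: DF=(4747351/4000000 − 29/400·(0.992600+0.982700+0.958300))/(1+29/400) = 9083/10000 ≈ 0.908300
step 5 [5y] swap r/1=1200/47219: DF=(1 − 1200/47219·(0.992600+0.982700+0.958300+0.908300))/(1+1200/47219) = 22/25 ≈ 0.880000
step 6 [6y] zero: DF = P = 8607/10000 ≈ 0.860700
step 7 [7y] swap r/1=1567/64259: DF=(1 − 1567/64259·(0.992600+0.982700+0.958300+0.908300+0.880000+0.860700))/(1+1567/64259) = 8433/10000 ≈ 0.843300
step 8 [8y] zero: DF = P = 8051/10000 ≈ 0.805100

1 1 4963/5000
2 2 9827/10000
3 3 9583/10000
4 4 9083/10000
5 5 22/25
6 6 8607/10000
7 7 8433/10000
8 8 8051/10000
DF(6y) is solved at step 6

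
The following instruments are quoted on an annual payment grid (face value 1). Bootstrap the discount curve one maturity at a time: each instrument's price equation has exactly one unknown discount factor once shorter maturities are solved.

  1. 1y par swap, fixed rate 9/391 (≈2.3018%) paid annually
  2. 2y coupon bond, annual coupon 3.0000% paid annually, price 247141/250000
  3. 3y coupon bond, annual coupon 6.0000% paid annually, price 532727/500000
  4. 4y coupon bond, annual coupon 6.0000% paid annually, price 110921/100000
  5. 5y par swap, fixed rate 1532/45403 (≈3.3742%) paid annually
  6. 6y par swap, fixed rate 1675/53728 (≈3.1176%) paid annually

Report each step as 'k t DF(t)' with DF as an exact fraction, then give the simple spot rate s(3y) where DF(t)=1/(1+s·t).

step 1 [1y] swap r/1=9/391: DF=(1 − 9/391·(0))/(1+9/391) = 391/400 ≈ 0.977500
step 2 [2y] bond c/1=3/100: DF=(247141/250000 − 3/100·(0.977500))/(1+3/100) = 9313/10000 ≈ 0.931300
step 3 [3y] bond c/1=3/50: DF=(532727/500000 − 3/50·(0.977500+0.931300))/(1+3/50) = 8971/10000 ≈ 0.897100
step 4 [4y] bond c/1=3/50: DF=(110921/100000 − 3/50·(0.977500+0.931300+0.897100))/(1+3/50) = 2219/2500 ≈ 0.887600
step 5 [5y] swap r/1=1532/45403: DF=(1 − 1532/45403·(0.977500+0.931300+0.897100+0.887600))/(1+1532/45403) = 2117/2500 ≈ 0.846800
step 6 [6y] swap r/1=1675/53728: DF=(1 − 1675/53728·(0.977500+0.931300+0.897100+0.887600+0.846800))/(1+1675/53728) = 333/400 ≈ 0.832500

1 1 391/400
2 2 9313/10000
3 3 8971/10000
4 4 2219/2500
5 5 2117/2500
6 6 333/400
s(3y) = (1/(8971/10000) − 1)/(3) = 343/8971 ≈ 3.8234%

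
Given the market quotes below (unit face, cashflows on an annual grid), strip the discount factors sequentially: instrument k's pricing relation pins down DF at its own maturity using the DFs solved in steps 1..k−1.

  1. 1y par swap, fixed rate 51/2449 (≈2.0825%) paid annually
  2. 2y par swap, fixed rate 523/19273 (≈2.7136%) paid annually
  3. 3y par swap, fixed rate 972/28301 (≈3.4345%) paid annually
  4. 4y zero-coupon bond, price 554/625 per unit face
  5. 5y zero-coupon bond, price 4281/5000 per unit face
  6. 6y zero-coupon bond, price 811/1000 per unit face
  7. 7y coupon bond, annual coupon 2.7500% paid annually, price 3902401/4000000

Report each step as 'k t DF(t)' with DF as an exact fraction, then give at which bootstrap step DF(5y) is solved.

1 1 2449/2500
2 2 9477/10000
3 3 2257/2500
4 4 554/625
5 5 4281/5000
6 6 811/1000
7 7 4027/5000
DF(5y) is solved at step 5

step 1 [1y] swap r/1=51/2449: DF=(1 − 51/2449·(0))/(1+51/2449) = 2449/2500 ≈ 0.979600
step 2 [2y] swap r/1=523/19273: DF=(1 − 523/19273·(0.979600))/(1+523/19273) = 9477/10000 ≈ 0.947700
step 3 [3y] swap r/1=972/28301: DF=(1 − 972/28301·(0.979600+0.947700))/(1+972/28301) = 2257/2500 ≈ 0.902800
step 4 [4y] zero: DF = P = 554/625 ≈ 0.886400
step 5 [5y] zero: DF = P = 4281/5000 ≈ 0.856200
step 6 [6y] zero: DF = P = 811/1000 ≈ 0.811000
step 7 [7y] bond c/1=11/400: DF=(3902401/4000000 − 11/400·(0.979600+0.947700+0.902800+0.886400+0.856200+0.811000))/(1+11/400) = 4027/5000 ≈ 0.805400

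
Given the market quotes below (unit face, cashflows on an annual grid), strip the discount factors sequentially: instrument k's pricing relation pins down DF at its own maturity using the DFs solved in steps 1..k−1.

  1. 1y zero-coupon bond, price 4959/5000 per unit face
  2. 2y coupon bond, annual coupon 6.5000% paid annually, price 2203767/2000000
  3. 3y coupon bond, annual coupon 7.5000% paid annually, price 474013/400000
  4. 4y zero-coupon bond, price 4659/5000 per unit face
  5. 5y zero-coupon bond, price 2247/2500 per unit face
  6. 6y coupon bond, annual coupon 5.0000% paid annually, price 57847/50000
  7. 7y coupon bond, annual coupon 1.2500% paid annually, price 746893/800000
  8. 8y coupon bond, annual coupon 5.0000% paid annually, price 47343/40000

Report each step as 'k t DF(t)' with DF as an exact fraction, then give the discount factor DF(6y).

1 1 4959/5000
2 2 9741/10000
3 3 2413/2500
4 4 4659/5000
5 5 2247/2500
6 6 8751/10000
7 7 341/400
8 8 4091/5000
DF(6y) = 8751/10000 ≈ 0.875100

step 1 [1y] zero: DF = P = 4959/5000 ≈ 0.991800
step 2 [2y] bond c/1=13/200: DF=(2203767/2000000 − 13/200·(0.991800))/(1+13/200) = 9741/10000 ≈ 0.974100
step 3 [3y] bond c/1=3/40: DF=(474013/400000 − 3/40·(0.991800+0.974100))/(1+3/40) = 2413/2500 ≈ 0.965200
step 4 [4y] zero: DF = P = 4659/5000 ≈ 0.931800
step 5 [5y] zero: DF = P = 2247/2500 ≈ 0.898800
step 6 [6y] bond c/1=1/20: DF=(57847/50000 − 1/20·(0.991800+0.974100+0.965200+0.931800+0.898800))/(1+1/20) = 8751/10000 ≈ 0.875100
step 7 [7y] bond c/1=1/80: DF=(746893/800000 − 1/80·(0.991800+0.974100+0.965200+0.931800+0.898800+0.875100))/(1+1/80) = 341/400 ≈ 0.852500
step 8 [8y] bond c/1=1/20: DF=(47343/40000 − 1/20·(0.991800+0.974100+0.965200+0.931800+0.898800+0.875100+0.852500))/(1+1/20) = 4091/5000 ≈ 0.818200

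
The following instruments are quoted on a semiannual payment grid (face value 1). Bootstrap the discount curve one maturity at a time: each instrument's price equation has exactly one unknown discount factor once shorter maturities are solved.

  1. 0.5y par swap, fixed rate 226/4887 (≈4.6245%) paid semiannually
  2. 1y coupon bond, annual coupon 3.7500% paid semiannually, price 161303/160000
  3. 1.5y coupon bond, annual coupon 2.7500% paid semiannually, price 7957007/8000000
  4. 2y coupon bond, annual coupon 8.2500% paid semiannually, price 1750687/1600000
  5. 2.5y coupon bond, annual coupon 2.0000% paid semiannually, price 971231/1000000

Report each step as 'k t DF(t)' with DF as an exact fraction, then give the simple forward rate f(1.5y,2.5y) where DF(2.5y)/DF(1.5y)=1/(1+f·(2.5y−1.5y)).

1 1/2 4887/5000
2 1 2429/2500
3 3/2 9547/10000
4 2 4679/5000
5 5/2 2309/2500
f(1.5y,2.5y) = ((9547/10000)/(2309/2500) − 1)/(1) = 311/9236 ≈ 3.3673%

step 1 [0.5y] swap r/2=113/4887: DF=(1 − 113/4887·(0))/(1+113/4887) = 4887/5000 ≈ 0.977400
step 2 [1y] bond c/2=3/160: DF=(161303/160000 − 3/160·(0.977400))/(1+3/160) = 2429/2500 ≈ 0.971600
step 3 [1.5y] bond c/2=11/800: DF=(7957007/8000000 − 11/800·(0.977400+0.971600))/(1+11/800) = 9547/10000 ≈ 0.954700
step 4 [2y] bond c/2=33/800: DF=(1750687/1600000 − 33/800·(0.977400+0.971600+0.954700))/(1+33/800) = 4679/5000 ≈ 0.935800
step 5 [2.5y] bond c/2=1/100: DF=(971231/1000000 − 1/100·(0.977400+0.971600+0.954700+0.935800))/(1+1/100) = 2309/2500 ≈ 0.923600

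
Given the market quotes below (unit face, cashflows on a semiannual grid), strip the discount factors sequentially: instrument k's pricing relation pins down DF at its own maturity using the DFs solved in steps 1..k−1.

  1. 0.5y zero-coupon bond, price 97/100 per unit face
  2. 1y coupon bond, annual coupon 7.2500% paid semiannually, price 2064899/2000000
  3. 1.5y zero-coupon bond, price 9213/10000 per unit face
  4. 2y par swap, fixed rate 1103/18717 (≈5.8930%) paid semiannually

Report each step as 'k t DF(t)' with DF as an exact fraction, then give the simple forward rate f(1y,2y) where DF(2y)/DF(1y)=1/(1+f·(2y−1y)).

1 1/2 97/100
2 1 1203/1250
3 3/2 9213/10000
4 2 8897/10000
f(1y,2y) = ((1203/1250)/(8897/10000) − 1)/(1) = 727/8897 ≈ 8.1713%

step 1 [0.5y] zero: DF = P = 97/100 ≈ 0.970000
step 2 [1y] bond c/2=29/800: DF=(2064899/2000000 − 29/800·(0.970000))/(1+29/800) = 1203/1250 ≈ 0.962400
step 3 [1.5y] zero: DF = P = 9213/10000 ≈ 0.921300
step 4 [2y] swap r/2=1103/37434: DF=(1 − 1103/37434·(0.970000+0.962400+0.921300))/(1+1103/37434) = 8897/10000 ≈ 0.889700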